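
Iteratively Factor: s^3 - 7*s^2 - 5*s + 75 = (s + 3)*(s^2 - 10*s + 25) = (s - 5)*(s + 3)*(s - 5)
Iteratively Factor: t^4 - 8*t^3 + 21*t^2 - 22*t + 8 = (t - 4)*(t^3 - 4*t^2 + 5*t - 2) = (t - 4)*(t - 2)*(t^2 - 2*t + 1) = (t - 4)*(t - 2)*(t - 1)*(t - 1)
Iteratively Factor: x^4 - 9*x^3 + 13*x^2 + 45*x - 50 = (x - 5)*(x^3 - 4*x^2 - 7*x + 10) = (x - 5)*(x + 2)*(x^2 - 6*x + 5) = (x - 5)*(x - 1)*(x + 2)*(x - 5)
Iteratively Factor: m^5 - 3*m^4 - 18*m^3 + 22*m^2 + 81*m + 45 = (m - 3)*(m^4 - 18*m^2 - 32*m - 15) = (m - 3)*(m + 3)*(m^3 - 3*m^2 - 9*m - 5) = (m - 3)*(m + 1)*(m + 3)*(m^2 - 4*m - 5) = (m - 3)*(m + 1)^2*(m + 3)*(m - 5)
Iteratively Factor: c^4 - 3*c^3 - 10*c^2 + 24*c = (c - 2)*(c^3 - c^2 - 12*c) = (c - 2)*(c + 3)*(c^2 - 4*c) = c*(c - 2)*(c + 3)*(c - 4)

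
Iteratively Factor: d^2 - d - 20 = (d + 4)*(d - 5)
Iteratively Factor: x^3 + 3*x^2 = (x)*(x^2 + 3*x) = x^2*(x + 3)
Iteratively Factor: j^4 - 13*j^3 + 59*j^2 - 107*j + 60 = (j - 3)*(j^3 - 10*j^2 + 29*j - 20) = (j - 4)*(j - 3)*(j^2 - 6*j + 5) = (j - 5)*(j - 4)*(j - 3)*(j - 1)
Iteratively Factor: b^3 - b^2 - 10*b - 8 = (b + 2)*(b^2 - 3*b - 4) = (b - 4)*(b + 2)*(b + 1)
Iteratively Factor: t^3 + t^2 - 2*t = (t + 2)*(t^2 - t) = (t - 1)*(t + 2)*(t)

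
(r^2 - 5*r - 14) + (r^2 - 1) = 2*r^2 - 5*r - 15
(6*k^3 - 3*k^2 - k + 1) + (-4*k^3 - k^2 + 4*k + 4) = 2*k^3 - 4*k^2 + 3*k + 5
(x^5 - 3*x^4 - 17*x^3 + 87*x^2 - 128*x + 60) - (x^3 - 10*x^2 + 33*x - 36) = x^5 - 3*x^4 - 18*x^3 + 97*x^2 - 161*x + 96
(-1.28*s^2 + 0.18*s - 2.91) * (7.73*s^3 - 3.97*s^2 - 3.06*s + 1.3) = -9.8944*s^5 + 6.473*s^4 - 19.2921*s^3 + 9.3379*s^2 + 9.1386*s - 3.783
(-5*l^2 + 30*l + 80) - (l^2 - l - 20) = -6*l^2 + 31*l + 100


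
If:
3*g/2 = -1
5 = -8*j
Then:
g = -2/3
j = -5/8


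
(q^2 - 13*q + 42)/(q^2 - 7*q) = (q - 6)/q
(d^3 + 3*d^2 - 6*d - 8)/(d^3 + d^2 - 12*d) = (d^2 - d - 2)/(d*(d - 3))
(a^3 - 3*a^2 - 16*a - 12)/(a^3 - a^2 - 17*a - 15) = (a^2 - 4*a - 12)/(a^2 - 2*a - 15)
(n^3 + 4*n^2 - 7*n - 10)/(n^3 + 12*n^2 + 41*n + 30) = (n - 2)/(n + 6)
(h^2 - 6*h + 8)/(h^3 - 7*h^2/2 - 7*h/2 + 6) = 2*(h - 2)/(2*h^2 + h - 3)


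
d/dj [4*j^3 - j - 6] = 12*j^2 - 1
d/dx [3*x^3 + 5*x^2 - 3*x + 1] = 9*x^2 + 10*x - 3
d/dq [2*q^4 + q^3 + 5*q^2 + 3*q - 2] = 8*q^3 + 3*q^2 + 10*q + 3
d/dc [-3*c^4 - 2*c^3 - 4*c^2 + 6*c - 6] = -12*c^3 - 6*c^2 - 8*c + 6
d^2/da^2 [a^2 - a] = 2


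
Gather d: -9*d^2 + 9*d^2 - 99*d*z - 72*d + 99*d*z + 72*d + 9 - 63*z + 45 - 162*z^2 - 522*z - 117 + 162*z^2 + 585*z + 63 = 0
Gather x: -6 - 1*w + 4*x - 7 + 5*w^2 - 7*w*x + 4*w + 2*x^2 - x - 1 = 5*w^2 + 3*w + 2*x^2 + x*(3 - 7*w) - 14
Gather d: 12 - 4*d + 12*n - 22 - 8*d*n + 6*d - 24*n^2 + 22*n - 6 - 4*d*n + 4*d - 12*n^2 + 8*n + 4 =d*(6 - 12*n) - 36*n^2 + 42*n - 12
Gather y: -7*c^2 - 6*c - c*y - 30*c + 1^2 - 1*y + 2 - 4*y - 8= -7*c^2 - 36*c + y*(-c - 5) - 5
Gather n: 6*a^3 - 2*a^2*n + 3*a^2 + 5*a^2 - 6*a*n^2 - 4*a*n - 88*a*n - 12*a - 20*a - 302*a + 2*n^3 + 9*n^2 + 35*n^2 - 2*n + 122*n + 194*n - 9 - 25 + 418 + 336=6*a^3 + 8*a^2 - 334*a + 2*n^3 + n^2*(44 - 6*a) + n*(-2*a^2 - 92*a + 314) + 720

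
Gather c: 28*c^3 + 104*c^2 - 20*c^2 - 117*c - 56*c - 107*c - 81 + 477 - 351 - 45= 28*c^3 + 84*c^2 - 280*c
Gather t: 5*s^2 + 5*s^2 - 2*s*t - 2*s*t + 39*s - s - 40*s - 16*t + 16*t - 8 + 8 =10*s^2 - 4*s*t - 2*s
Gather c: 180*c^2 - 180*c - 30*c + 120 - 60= 180*c^2 - 210*c + 60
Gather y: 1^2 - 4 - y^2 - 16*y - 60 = -y^2 - 16*y - 63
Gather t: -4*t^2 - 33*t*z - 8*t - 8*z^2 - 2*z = -4*t^2 + t*(-33*z - 8) - 8*z^2 - 2*z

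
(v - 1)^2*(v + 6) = v^3 + 4*v^2 - 11*v + 6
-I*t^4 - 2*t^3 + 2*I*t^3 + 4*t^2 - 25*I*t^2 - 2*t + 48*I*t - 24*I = (t - 1)*(t - 6*I)*(t + 4*I)*(-I*t + I)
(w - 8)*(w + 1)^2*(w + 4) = w^4 - 2*w^3 - 39*w^2 - 68*w - 32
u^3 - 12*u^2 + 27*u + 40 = (u - 8)*(u - 5)*(u + 1)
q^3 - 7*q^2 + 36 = (q - 6)*(q - 3)*(q + 2)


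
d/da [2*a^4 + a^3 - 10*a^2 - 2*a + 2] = 8*a^3 + 3*a^2 - 20*a - 2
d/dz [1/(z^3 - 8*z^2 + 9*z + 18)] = (-3*z^2 + 16*z - 9)/(z^3 - 8*z^2 + 9*z + 18)^2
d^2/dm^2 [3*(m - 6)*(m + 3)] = 6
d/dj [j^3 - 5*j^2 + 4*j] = 3*j^2 - 10*j + 4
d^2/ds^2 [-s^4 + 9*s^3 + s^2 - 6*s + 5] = -12*s^2 + 54*s + 2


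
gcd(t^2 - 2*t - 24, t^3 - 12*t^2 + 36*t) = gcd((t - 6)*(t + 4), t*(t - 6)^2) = t - 6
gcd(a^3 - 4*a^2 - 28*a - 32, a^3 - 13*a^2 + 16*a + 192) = a - 8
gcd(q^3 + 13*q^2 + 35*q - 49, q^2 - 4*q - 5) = 1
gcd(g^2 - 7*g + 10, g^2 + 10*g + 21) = 1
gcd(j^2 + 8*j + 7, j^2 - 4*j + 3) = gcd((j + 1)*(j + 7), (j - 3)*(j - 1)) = 1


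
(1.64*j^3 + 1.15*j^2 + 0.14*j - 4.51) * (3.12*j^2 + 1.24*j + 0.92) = 5.1168*j^5 + 5.6216*j^4 + 3.3716*j^3 - 12.8396*j^2 - 5.4636*j - 4.1492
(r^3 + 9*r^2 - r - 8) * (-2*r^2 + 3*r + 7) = -2*r^5 - 15*r^4 + 36*r^3 + 76*r^2 - 31*r - 56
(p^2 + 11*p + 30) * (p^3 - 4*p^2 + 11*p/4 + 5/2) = p^5 + 7*p^4 - 45*p^3/4 - 349*p^2/4 + 110*p + 75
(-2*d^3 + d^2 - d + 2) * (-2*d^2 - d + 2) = 4*d^5 - 3*d^3 - d^2 - 4*d + 4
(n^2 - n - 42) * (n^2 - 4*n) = n^4 - 5*n^3 - 38*n^2 + 168*n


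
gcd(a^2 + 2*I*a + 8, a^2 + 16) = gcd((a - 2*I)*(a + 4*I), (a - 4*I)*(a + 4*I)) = a + 4*I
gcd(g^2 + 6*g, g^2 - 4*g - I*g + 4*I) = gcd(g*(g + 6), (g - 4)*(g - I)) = 1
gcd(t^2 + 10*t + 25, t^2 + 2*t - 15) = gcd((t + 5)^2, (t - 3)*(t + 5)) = t + 5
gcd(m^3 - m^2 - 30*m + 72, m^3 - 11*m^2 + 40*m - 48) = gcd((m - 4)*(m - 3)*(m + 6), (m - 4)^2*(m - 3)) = m^2 - 7*m + 12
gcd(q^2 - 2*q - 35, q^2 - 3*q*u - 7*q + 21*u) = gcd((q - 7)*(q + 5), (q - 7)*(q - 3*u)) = q - 7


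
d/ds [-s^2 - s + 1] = -2*s - 1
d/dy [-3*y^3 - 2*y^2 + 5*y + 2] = -9*y^2 - 4*y + 5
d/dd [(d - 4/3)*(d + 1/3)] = 2*d - 1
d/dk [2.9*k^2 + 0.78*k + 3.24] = 5.8*k + 0.78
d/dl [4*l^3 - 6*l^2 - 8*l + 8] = 12*l^2 - 12*l - 8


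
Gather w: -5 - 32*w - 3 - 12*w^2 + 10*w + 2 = -12*w^2 - 22*w - 6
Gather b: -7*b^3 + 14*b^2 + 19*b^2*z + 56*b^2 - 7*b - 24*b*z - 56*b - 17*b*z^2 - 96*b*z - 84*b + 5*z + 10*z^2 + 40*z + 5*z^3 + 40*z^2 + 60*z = -7*b^3 + b^2*(19*z + 70) + b*(-17*z^2 - 120*z - 147) + 5*z^3 + 50*z^2 + 105*z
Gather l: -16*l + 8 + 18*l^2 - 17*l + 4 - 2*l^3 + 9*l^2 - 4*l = -2*l^3 + 27*l^2 - 37*l + 12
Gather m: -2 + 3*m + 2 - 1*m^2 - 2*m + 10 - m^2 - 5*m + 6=-2*m^2 - 4*m + 16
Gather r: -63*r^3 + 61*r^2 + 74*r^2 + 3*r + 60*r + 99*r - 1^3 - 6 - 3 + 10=-63*r^3 + 135*r^2 + 162*r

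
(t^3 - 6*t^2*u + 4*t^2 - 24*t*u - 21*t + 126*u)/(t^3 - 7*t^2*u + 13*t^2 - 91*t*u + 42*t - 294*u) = (t^2 - 6*t*u - 3*t + 18*u)/(t^2 - 7*t*u + 6*t - 42*u)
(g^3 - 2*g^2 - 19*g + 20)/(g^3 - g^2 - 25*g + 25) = (g + 4)/(g + 5)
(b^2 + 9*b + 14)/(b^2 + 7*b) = (b + 2)/b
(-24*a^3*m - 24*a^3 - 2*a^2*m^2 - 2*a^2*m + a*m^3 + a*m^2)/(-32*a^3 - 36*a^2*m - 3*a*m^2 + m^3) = a*(6*a*m + 6*a - m^2 - m)/(8*a^2 + 7*a*m - m^2)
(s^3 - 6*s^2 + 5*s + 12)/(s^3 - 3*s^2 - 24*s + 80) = (s^2 - 2*s - 3)/(s^2 + s - 20)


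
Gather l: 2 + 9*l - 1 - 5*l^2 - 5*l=-5*l^2 + 4*l + 1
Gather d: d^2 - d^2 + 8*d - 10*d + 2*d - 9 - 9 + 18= 0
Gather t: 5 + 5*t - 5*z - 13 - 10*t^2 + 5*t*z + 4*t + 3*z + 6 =-10*t^2 + t*(5*z + 9) - 2*z - 2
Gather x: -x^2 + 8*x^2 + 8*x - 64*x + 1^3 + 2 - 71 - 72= 7*x^2 - 56*x - 140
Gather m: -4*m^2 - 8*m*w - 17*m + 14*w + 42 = -4*m^2 + m*(-8*w - 17) + 14*w + 42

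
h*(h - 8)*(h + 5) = h^3 - 3*h^2 - 40*h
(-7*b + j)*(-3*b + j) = 21*b^2 - 10*b*j + j^2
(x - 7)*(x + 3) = x^2 - 4*x - 21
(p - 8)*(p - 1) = p^2 - 9*p + 8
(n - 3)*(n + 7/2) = n^2 + n/2 - 21/2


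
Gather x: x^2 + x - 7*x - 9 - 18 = x^2 - 6*x - 27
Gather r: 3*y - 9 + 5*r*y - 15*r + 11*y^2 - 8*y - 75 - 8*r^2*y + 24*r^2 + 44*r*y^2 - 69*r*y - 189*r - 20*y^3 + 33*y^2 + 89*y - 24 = r^2*(24 - 8*y) + r*(44*y^2 - 64*y - 204) - 20*y^3 + 44*y^2 + 84*y - 108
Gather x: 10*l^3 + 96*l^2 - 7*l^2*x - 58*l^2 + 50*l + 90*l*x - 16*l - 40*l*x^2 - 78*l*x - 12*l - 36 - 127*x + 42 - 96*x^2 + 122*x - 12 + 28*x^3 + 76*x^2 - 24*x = 10*l^3 + 38*l^2 + 22*l + 28*x^3 + x^2*(-40*l - 20) + x*(-7*l^2 + 12*l - 29) - 6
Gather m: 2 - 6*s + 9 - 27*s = 11 - 33*s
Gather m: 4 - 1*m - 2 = 2 - m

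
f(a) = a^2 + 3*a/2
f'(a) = 2*a + 3/2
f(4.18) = 23.74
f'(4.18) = 9.86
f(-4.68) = 14.88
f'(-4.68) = -7.86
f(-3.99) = 9.94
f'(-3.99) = -6.48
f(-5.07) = 18.10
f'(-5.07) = -8.64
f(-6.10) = 28.06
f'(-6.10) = -10.70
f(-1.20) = -0.36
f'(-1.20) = -0.90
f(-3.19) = 5.39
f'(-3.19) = -4.88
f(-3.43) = 6.62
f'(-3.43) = -5.36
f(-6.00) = 27.00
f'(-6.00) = -10.50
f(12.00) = 162.00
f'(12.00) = 25.50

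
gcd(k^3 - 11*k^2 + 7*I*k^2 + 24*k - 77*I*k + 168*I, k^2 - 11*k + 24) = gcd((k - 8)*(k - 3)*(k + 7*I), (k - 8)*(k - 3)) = k^2 - 11*k + 24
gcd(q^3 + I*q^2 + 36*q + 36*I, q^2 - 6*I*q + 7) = q + I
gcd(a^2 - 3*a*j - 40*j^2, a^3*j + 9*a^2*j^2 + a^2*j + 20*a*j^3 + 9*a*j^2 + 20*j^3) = a + 5*j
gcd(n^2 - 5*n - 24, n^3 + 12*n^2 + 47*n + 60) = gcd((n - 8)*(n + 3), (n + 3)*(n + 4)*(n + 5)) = n + 3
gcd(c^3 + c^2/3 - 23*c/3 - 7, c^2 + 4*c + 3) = c + 1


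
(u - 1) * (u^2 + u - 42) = u^3 - 43*u + 42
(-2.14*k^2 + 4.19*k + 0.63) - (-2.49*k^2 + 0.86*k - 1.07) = 0.35*k^2 + 3.33*k + 1.7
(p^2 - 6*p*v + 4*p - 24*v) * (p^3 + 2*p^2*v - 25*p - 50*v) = p^5 - 4*p^4*v + 4*p^4 - 12*p^3*v^2 - 16*p^3*v - 25*p^3 - 48*p^2*v^2 + 100*p^2*v - 100*p^2 + 300*p*v^2 + 400*p*v + 1200*v^2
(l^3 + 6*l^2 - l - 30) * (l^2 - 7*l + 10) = l^5 - l^4 - 33*l^3 + 37*l^2 + 200*l - 300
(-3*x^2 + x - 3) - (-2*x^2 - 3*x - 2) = -x^2 + 4*x - 1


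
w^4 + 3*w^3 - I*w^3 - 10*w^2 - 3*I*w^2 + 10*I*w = w*(w - 2)*(w + 5)*(w - I)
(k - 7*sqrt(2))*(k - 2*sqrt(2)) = k^2 - 9*sqrt(2)*k + 28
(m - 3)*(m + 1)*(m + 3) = m^3 + m^2 - 9*m - 9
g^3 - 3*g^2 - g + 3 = (g - 3)*(g - 1)*(g + 1)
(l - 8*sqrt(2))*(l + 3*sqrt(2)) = l^2 - 5*sqrt(2)*l - 48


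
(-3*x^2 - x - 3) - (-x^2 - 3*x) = -2*x^2 + 2*x - 3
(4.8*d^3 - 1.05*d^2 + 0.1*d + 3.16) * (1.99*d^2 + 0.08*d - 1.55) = 9.552*d^5 - 1.7055*d^4 - 7.325*d^3 + 7.9239*d^2 + 0.0978*d - 4.898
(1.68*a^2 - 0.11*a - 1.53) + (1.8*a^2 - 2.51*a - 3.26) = 3.48*a^2 - 2.62*a - 4.79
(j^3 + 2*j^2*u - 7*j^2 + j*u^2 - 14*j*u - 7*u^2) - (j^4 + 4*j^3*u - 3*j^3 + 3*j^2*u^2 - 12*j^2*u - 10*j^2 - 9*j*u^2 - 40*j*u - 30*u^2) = -j^4 - 4*j^3*u + 4*j^3 - 3*j^2*u^2 + 14*j^2*u + 3*j^2 + 10*j*u^2 + 26*j*u + 23*u^2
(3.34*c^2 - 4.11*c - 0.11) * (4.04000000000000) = 13.4936*c^2 - 16.6044*c - 0.4444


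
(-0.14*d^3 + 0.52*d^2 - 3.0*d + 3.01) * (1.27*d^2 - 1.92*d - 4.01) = -0.1778*d^5 + 0.9292*d^4 - 4.247*d^3 + 7.4975*d^2 + 6.2508*d - 12.0701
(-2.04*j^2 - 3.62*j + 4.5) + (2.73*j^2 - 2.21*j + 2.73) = 0.69*j^2 - 5.83*j + 7.23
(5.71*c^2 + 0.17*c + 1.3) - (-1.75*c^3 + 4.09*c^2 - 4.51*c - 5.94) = 1.75*c^3 + 1.62*c^2 + 4.68*c + 7.24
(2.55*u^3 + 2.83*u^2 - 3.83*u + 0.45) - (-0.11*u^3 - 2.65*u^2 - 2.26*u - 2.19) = 2.66*u^3 + 5.48*u^2 - 1.57*u + 2.64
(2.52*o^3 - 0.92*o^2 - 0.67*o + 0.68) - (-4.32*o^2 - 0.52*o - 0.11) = 2.52*o^3 + 3.4*o^2 - 0.15*o + 0.79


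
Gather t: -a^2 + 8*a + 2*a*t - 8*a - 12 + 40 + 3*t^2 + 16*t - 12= -a^2 + 3*t^2 + t*(2*a + 16) + 16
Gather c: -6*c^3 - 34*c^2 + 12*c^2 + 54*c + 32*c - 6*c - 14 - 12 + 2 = -6*c^3 - 22*c^2 + 80*c - 24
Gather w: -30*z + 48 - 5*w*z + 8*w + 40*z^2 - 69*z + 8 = w*(8 - 5*z) + 40*z^2 - 99*z + 56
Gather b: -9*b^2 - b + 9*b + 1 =-9*b^2 + 8*b + 1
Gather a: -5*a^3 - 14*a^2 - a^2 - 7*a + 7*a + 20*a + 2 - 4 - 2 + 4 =-5*a^3 - 15*a^2 + 20*a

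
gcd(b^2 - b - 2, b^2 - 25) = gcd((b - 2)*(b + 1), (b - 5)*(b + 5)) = 1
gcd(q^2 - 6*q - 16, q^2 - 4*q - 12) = q + 2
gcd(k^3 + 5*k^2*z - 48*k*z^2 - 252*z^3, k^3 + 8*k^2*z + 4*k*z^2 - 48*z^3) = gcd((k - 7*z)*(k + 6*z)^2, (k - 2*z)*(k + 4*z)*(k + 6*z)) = k + 6*z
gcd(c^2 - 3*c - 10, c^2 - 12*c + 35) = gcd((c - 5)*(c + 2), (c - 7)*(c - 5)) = c - 5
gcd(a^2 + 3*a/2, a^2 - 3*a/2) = a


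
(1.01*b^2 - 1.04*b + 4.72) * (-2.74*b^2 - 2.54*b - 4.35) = -2.7674*b^4 + 0.2842*b^3 - 14.6847*b^2 - 7.4648*b - 20.532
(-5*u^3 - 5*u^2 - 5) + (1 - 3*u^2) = -5*u^3 - 8*u^2 - 4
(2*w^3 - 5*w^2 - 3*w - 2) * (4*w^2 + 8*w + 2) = 8*w^5 - 4*w^4 - 48*w^3 - 42*w^2 - 22*w - 4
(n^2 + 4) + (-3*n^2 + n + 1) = -2*n^2 + n + 5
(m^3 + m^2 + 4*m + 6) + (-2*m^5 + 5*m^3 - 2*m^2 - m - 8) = -2*m^5 + 6*m^3 - m^2 + 3*m - 2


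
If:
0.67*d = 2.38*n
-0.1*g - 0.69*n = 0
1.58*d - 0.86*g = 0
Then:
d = 0.00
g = 0.00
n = 0.00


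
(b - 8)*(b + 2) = b^2 - 6*b - 16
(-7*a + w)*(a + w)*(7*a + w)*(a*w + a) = -49*a^4*w - 49*a^4 - 49*a^3*w^2 - 49*a^3*w + a^2*w^3 + a^2*w^2 + a*w^4 + a*w^3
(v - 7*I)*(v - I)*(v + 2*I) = v^3 - 6*I*v^2 + 9*v - 14*I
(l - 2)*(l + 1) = l^2 - l - 2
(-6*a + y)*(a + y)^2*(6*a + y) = -36*a^4 - 72*a^3*y - 35*a^2*y^2 + 2*a*y^3 + y^4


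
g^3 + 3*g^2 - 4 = (g - 1)*(g + 2)^2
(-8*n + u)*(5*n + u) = -40*n^2 - 3*n*u + u^2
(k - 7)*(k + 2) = k^2 - 5*k - 14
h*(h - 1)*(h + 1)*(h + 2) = h^4 + 2*h^3 - h^2 - 2*h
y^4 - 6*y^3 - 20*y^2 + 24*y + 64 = (y - 8)*(y - 2)*(y + 2)^2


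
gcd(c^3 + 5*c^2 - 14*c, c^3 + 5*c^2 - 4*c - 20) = c - 2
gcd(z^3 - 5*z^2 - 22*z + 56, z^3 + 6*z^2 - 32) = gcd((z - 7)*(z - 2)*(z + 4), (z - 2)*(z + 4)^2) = z^2 + 2*z - 8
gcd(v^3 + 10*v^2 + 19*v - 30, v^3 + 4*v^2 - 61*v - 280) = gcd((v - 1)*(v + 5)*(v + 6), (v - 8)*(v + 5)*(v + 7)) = v + 5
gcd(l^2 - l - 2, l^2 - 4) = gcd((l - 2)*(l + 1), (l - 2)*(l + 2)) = l - 2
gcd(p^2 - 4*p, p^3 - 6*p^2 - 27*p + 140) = p - 4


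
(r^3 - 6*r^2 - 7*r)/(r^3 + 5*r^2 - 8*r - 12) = r*(r - 7)/(r^2 + 4*r - 12)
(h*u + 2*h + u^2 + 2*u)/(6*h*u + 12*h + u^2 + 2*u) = (h + u)/(6*h + u)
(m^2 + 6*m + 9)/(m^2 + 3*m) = (m + 3)/m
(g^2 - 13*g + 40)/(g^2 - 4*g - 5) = (g - 8)/(g + 1)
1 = 1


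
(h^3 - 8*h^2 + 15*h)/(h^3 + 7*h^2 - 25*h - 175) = h*(h - 3)/(h^2 + 12*h + 35)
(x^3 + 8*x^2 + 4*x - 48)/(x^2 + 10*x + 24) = x - 2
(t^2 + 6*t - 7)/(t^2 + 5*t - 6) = (t + 7)/(t + 6)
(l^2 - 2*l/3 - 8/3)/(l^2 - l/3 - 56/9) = 3*(-3*l^2 + 2*l + 8)/(-9*l^2 + 3*l + 56)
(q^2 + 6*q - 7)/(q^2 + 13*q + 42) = (q - 1)/(q + 6)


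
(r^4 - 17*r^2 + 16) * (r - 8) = r^5 - 8*r^4 - 17*r^3 + 136*r^2 + 16*r - 128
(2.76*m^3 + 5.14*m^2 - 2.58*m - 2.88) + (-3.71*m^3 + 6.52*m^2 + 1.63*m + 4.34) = -0.95*m^3 + 11.66*m^2 - 0.95*m + 1.46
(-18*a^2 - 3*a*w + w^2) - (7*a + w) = -18*a^2 - 3*a*w - 7*a + w^2 - w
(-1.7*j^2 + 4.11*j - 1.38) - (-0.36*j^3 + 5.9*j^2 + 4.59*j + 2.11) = 0.36*j^3 - 7.6*j^2 - 0.48*j - 3.49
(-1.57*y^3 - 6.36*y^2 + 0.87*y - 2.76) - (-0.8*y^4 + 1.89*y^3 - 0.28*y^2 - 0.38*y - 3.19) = 0.8*y^4 - 3.46*y^3 - 6.08*y^2 + 1.25*y + 0.43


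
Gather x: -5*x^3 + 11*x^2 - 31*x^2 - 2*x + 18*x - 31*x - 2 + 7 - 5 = -5*x^3 - 20*x^2 - 15*x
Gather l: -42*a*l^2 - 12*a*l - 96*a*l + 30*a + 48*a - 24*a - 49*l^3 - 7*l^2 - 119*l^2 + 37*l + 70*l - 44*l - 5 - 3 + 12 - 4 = 54*a - 49*l^3 + l^2*(-42*a - 126) + l*(63 - 108*a)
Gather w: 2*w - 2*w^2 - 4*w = -2*w^2 - 2*w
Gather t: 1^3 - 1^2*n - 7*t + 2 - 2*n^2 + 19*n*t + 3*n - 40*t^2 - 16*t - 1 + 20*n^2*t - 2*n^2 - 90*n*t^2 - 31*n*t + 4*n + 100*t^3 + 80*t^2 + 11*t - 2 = -4*n^2 + 6*n + 100*t^3 + t^2*(40 - 90*n) + t*(20*n^2 - 12*n - 12)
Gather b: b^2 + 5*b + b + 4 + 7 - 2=b^2 + 6*b + 9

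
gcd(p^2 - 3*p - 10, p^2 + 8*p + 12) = p + 2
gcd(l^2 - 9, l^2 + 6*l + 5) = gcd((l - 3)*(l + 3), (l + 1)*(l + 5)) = 1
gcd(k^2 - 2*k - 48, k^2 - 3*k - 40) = k - 8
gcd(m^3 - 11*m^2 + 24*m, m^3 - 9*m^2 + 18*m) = m^2 - 3*m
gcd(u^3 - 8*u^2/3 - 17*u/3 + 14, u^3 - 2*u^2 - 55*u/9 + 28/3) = u^2 - 2*u/3 - 7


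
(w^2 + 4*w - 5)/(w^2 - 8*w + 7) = (w + 5)/(w - 7)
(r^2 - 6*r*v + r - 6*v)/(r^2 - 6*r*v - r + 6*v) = (r + 1)/(r - 1)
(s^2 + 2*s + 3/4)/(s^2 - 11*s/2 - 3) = (s + 3/2)/(s - 6)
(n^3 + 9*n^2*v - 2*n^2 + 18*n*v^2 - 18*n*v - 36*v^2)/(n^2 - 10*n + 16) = (n^2 + 9*n*v + 18*v^2)/(n - 8)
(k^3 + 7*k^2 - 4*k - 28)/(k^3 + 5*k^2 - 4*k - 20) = (k + 7)/(k + 5)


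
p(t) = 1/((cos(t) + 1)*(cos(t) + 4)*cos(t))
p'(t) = sin(t)/((cos(t) + 1)*(cos(t) + 4)*cos(t)^2) + sin(t)/((cos(t) + 1)*(cos(t) + 4)^2*cos(t)) + sin(t)/((cos(t) + 1)^2*(cos(t) + 4)*cos(t))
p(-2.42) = -1.64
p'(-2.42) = 3.25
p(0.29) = 0.11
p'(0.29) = 0.05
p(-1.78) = -1.60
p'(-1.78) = -5.16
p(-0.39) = 0.11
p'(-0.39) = -0.08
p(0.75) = 0.17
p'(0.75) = 0.25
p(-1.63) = -4.56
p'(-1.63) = -70.91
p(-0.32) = 0.11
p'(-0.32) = -0.06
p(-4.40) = -1.27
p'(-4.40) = 1.86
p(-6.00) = 0.11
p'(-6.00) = 0.05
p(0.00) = 0.10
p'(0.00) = 0.00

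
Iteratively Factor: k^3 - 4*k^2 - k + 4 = (k - 1)*(k^2 - 3*k - 4) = (k - 1)*(k + 1)*(k - 4)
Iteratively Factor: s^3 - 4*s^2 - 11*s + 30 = (s - 5)*(s^2 + s - 6) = (s - 5)*(s - 2)*(s + 3)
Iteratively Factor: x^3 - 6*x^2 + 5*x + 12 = (x + 1)*(x^2 - 7*x + 12) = (x - 4)*(x + 1)*(x - 3)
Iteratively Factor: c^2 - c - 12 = (c + 3)*(c - 4)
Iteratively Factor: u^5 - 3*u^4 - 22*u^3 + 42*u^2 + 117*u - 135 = (u - 5)*(u^4 + 2*u^3 - 12*u^2 - 18*u + 27) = (u - 5)*(u - 3)*(u^3 + 5*u^2 + 3*u - 9) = (u - 5)*(u - 3)*(u + 3)*(u^2 + 2*u - 3) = (u - 5)*(u - 3)*(u + 3)^2*(u - 1)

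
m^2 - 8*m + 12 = (m - 6)*(m - 2)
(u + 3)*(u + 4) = u^2 + 7*u + 12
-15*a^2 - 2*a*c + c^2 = (-5*a + c)*(3*a + c)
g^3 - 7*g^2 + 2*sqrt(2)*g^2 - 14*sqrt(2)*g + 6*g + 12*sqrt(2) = (g - 6)*(g - 1)*(g + 2*sqrt(2))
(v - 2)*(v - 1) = v^2 - 3*v + 2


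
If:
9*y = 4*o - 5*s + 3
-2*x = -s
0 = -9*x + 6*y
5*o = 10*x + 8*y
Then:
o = 132/59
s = 60/59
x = 30/59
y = 45/59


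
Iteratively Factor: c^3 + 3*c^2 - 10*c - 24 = (c - 3)*(c^2 + 6*c + 8) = (c - 3)*(c + 2)*(c + 4)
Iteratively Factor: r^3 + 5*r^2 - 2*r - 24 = (r + 4)*(r^2 + r - 6) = (r + 3)*(r + 4)*(r - 2)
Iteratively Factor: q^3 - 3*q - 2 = (q + 1)*(q^2 - q - 2) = (q - 2)*(q + 1)*(q + 1)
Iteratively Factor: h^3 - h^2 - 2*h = (h - 2)*(h^2 + h) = (h - 2)*(h + 1)*(h)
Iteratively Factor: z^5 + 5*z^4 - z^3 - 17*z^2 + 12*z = (z)*(z^4 + 5*z^3 - z^2 - 17*z + 12) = z*(z - 1)*(z^3 + 6*z^2 + 5*z - 12) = z*(z - 1)*(z + 4)*(z^2 + 2*z - 3) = z*(z - 1)*(z + 3)*(z + 4)*(z - 1)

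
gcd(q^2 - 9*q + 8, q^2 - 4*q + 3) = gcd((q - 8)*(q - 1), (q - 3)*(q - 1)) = q - 1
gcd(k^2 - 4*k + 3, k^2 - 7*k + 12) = k - 3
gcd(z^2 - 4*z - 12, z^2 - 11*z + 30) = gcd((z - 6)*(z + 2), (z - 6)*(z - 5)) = z - 6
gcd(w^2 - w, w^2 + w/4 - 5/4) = w - 1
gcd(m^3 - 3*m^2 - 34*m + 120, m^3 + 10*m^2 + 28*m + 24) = m + 6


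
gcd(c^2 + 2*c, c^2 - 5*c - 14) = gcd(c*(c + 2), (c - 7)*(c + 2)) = c + 2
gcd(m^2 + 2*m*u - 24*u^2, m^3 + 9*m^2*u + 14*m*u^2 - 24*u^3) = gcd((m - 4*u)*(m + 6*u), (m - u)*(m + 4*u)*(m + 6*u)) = m + 6*u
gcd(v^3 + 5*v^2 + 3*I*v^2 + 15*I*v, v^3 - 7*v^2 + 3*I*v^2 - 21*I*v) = v^2 + 3*I*v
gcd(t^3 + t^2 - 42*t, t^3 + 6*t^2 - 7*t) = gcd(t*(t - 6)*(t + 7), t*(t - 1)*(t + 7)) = t^2 + 7*t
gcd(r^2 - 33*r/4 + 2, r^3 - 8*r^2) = r - 8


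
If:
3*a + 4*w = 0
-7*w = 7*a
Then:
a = 0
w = 0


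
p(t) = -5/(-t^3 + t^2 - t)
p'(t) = -5*(3*t^2 - 2*t + 1)/(-t^3 + t^2 - t)^2 = 5*(-3*t^2 + 2*t - 1)/(t^2*(t^2 - t + 1)^2)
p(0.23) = 26.42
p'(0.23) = -97.52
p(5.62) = 0.03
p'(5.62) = -0.02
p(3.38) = 0.16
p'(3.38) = -0.15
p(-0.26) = -14.49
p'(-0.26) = -72.30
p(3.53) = 0.14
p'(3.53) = -0.13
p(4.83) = 0.05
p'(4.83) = -0.03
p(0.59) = 11.18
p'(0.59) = -21.60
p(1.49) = 1.94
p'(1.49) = -3.52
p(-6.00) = -0.02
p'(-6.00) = -0.00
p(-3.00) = -0.13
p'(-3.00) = -0.11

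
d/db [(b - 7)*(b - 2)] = 2*b - 9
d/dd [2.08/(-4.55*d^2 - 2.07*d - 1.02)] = (18.928*d + 4.3056)/(4.55*d^2 + 2.07*d + 1.02)^2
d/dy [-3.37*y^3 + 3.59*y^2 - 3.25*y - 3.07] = -10.11*y^2 + 7.18*y - 3.25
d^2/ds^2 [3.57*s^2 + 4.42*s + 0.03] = 7.14000000000000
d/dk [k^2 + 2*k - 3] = 2*k + 2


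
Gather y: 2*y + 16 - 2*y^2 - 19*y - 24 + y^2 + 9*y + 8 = -y^2 - 8*y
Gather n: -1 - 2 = -3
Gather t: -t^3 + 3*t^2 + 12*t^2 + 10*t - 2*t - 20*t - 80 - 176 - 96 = -t^3 + 15*t^2 - 12*t - 352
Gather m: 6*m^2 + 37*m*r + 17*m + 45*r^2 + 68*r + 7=6*m^2 + m*(37*r + 17) + 45*r^2 + 68*r + 7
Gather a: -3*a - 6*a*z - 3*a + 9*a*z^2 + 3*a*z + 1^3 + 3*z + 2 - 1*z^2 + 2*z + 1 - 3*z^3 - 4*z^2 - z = a*(9*z^2 - 3*z - 6) - 3*z^3 - 5*z^2 + 4*z + 4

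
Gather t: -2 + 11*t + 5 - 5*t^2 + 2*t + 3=-5*t^2 + 13*t + 6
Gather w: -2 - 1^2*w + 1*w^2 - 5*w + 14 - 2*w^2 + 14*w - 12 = -w^2 + 8*w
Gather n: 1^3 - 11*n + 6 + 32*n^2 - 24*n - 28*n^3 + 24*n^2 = -28*n^3 + 56*n^2 - 35*n + 7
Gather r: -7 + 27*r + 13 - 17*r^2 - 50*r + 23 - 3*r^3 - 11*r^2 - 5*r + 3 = -3*r^3 - 28*r^2 - 28*r + 32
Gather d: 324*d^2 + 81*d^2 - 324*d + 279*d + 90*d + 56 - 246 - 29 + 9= 405*d^2 + 45*d - 210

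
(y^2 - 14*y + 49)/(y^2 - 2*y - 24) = (-y^2 + 14*y - 49)/(-y^2 + 2*y + 24)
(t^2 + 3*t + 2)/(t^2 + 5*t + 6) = (t + 1)/(t + 3)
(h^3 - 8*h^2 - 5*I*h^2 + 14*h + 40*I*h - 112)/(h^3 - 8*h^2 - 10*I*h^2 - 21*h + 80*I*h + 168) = (h + 2*I)/(h - 3*I)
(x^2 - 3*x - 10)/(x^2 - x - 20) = (x + 2)/(x + 4)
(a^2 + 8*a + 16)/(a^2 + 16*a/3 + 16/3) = 3*(a + 4)/(3*a + 4)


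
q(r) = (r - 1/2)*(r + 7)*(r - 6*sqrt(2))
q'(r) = (r - 1/2)*(r + 7) + (r - 1/2)*(r - 6*sqrt(2)) + (r + 7)*(r - 6*sqrt(2))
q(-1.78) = 122.17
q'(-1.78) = -42.08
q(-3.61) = 168.52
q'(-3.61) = -5.22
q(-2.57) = 150.35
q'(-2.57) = -28.64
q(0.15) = 20.86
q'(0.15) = -59.18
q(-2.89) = 158.49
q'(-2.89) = -22.12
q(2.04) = -89.73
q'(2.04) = -54.27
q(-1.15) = 93.00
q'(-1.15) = -50.12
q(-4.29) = 165.83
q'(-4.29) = 13.59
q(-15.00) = -2912.17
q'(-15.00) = 675.90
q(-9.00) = -332.22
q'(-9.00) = 220.08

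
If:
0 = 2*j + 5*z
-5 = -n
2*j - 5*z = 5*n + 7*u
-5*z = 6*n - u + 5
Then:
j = 15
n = 5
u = 5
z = -6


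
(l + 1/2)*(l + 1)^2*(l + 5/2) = l^4 + 5*l^3 + 33*l^2/4 + 11*l/2 + 5/4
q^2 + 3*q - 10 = (q - 2)*(q + 5)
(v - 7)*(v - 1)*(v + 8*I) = v^3 - 8*v^2 + 8*I*v^2 + 7*v - 64*I*v + 56*I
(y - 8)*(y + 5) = y^2 - 3*y - 40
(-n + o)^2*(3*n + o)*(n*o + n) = 3*n^4*o + 3*n^4 - 5*n^3*o^2 - 5*n^3*o + n^2*o^3 + n^2*o^2 + n*o^4 + n*o^3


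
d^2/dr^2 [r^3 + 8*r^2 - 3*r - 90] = 6*r + 16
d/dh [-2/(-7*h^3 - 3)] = -42*h^2/(7*h^3 + 3)^2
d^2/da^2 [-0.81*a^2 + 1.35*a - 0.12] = -1.62000000000000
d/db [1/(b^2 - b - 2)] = (1 - 2*b)/(-b^2 + b + 2)^2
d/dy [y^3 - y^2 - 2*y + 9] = 3*y^2 - 2*y - 2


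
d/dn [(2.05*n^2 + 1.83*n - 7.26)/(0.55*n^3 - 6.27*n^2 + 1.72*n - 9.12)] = (-1.1275*n^4 - 2.013*n^3 + 26.9791*n^2 - 128.4324*n - 4.2024)/(0.3025*n^6 - 6.897*n^5 + 41.2049*n^4 - 31.6008*n^3 + 117.3232*n^2 - 31.3728*n + 83.1744)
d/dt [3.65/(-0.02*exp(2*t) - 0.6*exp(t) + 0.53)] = (0.146*exp(t) + 2.19)*exp(t)/(0.02*exp(2*t) + 0.6*exp(t) - 0.53)^2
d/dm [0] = 0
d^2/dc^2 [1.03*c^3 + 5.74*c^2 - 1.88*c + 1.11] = 6.18*c + 11.48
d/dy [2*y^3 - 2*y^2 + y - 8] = 6*y^2 - 4*y + 1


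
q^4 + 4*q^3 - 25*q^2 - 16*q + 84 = (q - 3)*(q - 2)*(q + 2)*(q + 7)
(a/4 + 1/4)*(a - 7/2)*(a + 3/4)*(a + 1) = a^4/4 - 3*a^3/16 - 57*a^2/32 - 2*a - 21/32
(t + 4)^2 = t^2 + 8*t + 16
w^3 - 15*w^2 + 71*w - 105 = (w - 7)*(w - 5)*(w - 3)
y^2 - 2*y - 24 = (y - 6)*(y + 4)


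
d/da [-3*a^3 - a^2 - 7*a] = -9*a^2 - 2*a - 7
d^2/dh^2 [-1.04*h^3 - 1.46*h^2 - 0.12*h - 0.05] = -6.24*h - 2.92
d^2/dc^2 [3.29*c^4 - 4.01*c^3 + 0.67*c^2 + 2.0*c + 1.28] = 39.48*c^2 - 24.06*c + 1.34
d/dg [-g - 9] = -1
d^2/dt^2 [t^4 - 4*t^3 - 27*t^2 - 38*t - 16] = 12*t^2 - 24*t - 54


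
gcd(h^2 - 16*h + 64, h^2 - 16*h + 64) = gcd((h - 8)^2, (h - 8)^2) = h^2 - 16*h + 64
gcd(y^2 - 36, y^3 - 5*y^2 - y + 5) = 1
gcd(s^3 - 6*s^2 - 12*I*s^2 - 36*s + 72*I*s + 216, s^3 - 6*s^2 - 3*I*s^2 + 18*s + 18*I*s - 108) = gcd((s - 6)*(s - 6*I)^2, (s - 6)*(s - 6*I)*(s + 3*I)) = s^2 + s*(-6 - 6*I) + 36*I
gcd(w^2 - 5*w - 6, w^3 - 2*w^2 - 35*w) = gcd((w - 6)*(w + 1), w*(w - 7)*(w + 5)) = 1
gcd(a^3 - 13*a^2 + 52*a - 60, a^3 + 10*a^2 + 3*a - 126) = 1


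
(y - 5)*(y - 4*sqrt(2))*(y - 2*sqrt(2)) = y^3 - 6*sqrt(2)*y^2 - 5*y^2 + 16*y + 30*sqrt(2)*y - 80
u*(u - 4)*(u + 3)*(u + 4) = u^4 + 3*u^3 - 16*u^2 - 48*u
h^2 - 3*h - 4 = (h - 4)*(h + 1)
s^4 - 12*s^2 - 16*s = s*(s - 4)*(s + 2)^2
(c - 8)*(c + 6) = c^2 - 2*c - 48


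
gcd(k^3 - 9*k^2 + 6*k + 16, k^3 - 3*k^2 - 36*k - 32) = k^2 - 7*k - 8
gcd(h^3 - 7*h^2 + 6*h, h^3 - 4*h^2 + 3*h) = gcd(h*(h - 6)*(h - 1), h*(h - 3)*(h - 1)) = h^2 - h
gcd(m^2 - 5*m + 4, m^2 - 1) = m - 1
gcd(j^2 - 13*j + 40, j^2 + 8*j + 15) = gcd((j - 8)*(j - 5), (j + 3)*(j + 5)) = 1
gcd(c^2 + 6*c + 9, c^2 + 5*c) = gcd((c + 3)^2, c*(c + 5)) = 1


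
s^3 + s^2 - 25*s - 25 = (s - 5)*(s + 1)*(s + 5)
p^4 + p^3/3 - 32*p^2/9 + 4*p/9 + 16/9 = (p - 4/3)*(p - 1)*(p + 2/3)*(p + 2)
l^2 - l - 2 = (l - 2)*(l + 1)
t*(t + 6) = t^2 + 6*t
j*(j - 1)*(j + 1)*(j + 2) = j^4 + 2*j^3 - j^2 - 2*j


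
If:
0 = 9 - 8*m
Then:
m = 9/8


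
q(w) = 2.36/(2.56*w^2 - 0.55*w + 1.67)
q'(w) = 2.36*(0.55 - 5.12*w)/(2.56*w^2 - 0.55*w + 1.67)^2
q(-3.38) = 0.07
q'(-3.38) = 0.04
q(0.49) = 1.17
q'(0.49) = -1.14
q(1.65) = 0.31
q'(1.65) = -0.31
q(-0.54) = 0.87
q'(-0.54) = 1.06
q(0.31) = 1.35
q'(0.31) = -0.80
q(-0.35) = 1.08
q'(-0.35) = 1.17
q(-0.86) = 0.58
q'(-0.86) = 0.72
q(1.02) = 0.63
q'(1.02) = -0.77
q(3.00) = 0.10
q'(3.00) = -0.07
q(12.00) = 0.01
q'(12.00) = -0.00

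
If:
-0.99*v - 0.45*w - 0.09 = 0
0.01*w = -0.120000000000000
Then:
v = 5.36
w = -12.00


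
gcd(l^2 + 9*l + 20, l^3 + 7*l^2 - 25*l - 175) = l + 5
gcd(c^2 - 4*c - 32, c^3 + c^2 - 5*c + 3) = 1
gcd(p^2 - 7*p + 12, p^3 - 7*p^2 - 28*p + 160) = p - 4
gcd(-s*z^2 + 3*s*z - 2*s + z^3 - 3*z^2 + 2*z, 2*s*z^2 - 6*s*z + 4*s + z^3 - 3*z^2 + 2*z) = z^2 - 3*z + 2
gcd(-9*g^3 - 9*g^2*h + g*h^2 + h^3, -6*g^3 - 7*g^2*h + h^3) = 3*g^2 + 2*g*h - h^2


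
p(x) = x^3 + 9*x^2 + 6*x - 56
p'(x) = 3*x^2 + 18*x + 6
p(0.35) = -52.75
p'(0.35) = 12.67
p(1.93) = -3.71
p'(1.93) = 51.91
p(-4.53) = 8.55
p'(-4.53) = -13.98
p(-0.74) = -55.92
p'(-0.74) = -5.68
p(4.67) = 270.15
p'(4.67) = 155.49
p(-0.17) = -56.76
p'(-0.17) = 3.03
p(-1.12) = -52.84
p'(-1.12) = -10.40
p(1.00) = -40.00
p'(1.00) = 27.00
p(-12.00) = -560.00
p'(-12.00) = 222.00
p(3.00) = 70.00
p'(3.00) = 87.00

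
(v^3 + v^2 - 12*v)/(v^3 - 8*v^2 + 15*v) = (v + 4)/(v - 5)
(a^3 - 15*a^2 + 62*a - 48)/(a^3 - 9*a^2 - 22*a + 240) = (a - 1)/(a + 5)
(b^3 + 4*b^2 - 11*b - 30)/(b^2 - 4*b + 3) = (b^2 + 7*b + 10)/(b - 1)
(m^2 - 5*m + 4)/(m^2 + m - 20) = (m - 1)/(m + 5)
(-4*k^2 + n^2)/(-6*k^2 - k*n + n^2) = (2*k - n)/(3*k - n)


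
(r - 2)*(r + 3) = r^2 + r - 6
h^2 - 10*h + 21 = (h - 7)*(h - 3)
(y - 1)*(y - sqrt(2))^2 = y^3 - 2*sqrt(2)*y^2 - y^2 + 2*y + 2*sqrt(2)*y - 2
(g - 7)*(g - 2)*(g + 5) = g^3 - 4*g^2 - 31*g + 70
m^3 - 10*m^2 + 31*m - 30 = (m - 5)*(m - 3)*(m - 2)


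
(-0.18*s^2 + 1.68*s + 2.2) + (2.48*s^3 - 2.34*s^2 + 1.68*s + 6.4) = 2.48*s^3 - 2.52*s^2 + 3.36*s + 8.6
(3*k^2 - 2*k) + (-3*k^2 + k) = -k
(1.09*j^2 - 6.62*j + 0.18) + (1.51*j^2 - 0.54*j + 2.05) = 2.6*j^2 - 7.16*j + 2.23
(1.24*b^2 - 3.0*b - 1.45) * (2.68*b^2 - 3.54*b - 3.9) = 3.3232*b^4 - 12.4296*b^3 + 1.898*b^2 + 16.833*b + 5.655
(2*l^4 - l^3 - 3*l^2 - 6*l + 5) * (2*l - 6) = 4*l^5 - 14*l^4 + 6*l^2 + 46*l - 30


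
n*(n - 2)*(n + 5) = n^3 + 3*n^2 - 10*n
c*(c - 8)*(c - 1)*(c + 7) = c^4 - 2*c^3 - 55*c^2 + 56*c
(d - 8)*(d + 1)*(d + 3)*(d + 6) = d^4 + 2*d^3 - 53*d^2 - 198*d - 144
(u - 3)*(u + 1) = u^2 - 2*u - 3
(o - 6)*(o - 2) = o^2 - 8*o + 12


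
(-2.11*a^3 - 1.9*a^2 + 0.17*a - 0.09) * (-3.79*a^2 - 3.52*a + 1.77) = 7.9969*a^5 + 14.6282*a^4 + 2.309*a^3 - 3.6203*a^2 + 0.6177*a - 0.1593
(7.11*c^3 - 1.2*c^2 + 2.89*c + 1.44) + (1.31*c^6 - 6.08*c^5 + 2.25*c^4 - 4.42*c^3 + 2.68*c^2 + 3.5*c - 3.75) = 1.31*c^6 - 6.08*c^5 + 2.25*c^4 + 2.69*c^3 + 1.48*c^2 + 6.39*c - 2.31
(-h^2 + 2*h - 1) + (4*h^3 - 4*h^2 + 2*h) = 4*h^3 - 5*h^2 + 4*h - 1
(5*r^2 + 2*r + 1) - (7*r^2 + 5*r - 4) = -2*r^2 - 3*r + 5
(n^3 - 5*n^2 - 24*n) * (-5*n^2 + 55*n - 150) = -5*n^5 + 80*n^4 - 305*n^3 - 570*n^2 + 3600*n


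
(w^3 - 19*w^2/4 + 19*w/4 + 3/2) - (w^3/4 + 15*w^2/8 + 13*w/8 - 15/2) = 3*w^3/4 - 53*w^2/8 + 25*w/8 + 9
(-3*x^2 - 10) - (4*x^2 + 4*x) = -7*x^2 - 4*x - 10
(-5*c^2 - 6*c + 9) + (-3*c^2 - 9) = -8*c^2 - 6*c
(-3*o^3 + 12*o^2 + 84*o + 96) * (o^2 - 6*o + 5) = -3*o^5 + 30*o^4 - 3*o^3 - 348*o^2 - 156*o + 480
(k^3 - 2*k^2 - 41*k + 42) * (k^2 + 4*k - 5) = k^5 + 2*k^4 - 54*k^3 - 112*k^2 + 373*k - 210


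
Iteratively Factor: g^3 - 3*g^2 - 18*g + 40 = (g + 4)*(g^2 - 7*g + 10) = (g - 5)*(g + 4)*(g - 2)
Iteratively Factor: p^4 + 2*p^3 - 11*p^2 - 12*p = (p - 3)*(p^3 + 5*p^2 + 4*p) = p*(p - 3)*(p^2 + 5*p + 4) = p*(p - 3)*(p + 4)*(p + 1)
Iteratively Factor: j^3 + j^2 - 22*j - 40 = (j - 5)*(j^2 + 6*j + 8) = (j - 5)*(j + 2)*(j + 4)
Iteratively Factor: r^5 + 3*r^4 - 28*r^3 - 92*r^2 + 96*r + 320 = (r - 2)*(r^4 + 5*r^3 - 18*r^2 - 128*r - 160) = (r - 5)*(r - 2)*(r^3 + 10*r^2 + 32*r + 32) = (r - 5)*(r - 2)*(r + 4)*(r^2 + 6*r + 8) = (r - 5)*(r - 2)*(r + 4)^2*(r + 2)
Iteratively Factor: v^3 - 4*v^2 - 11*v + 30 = (v - 2)*(v^2 - 2*v - 15) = (v - 2)*(v + 3)*(v - 5)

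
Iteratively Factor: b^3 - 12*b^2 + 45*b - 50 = (b - 2)*(b^2 - 10*b + 25) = (b - 5)*(b - 2)*(b - 5)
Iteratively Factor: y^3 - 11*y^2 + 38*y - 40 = (y - 5)*(y^2 - 6*y + 8) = (y - 5)*(y - 4)*(y - 2)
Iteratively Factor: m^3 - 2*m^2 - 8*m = (m)*(m^2 - 2*m - 8) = m*(m - 4)*(m + 2)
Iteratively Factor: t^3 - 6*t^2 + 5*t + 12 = (t + 1)*(t^2 - 7*t + 12) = (t - 3)*(t + 1)*(t - 4)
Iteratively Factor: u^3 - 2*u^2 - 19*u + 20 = (u + 4)*(u^2 - 6*u + 5) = (u - 1)*(u + 4)*(u - 5)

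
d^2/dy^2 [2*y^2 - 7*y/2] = 4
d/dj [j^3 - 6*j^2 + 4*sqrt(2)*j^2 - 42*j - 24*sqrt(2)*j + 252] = 3*j^2 - 12*j + 8*sqrt(2)*j - 42 - 24*sqrt(2)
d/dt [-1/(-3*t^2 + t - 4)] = (1 - 6*t)/(3*t^2 - t + 4)^2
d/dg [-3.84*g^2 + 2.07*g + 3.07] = 2.07 - 7.68*g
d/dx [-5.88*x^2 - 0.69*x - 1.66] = -11.76*x - 0.69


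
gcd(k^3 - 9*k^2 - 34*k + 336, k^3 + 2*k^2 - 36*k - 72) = k + 6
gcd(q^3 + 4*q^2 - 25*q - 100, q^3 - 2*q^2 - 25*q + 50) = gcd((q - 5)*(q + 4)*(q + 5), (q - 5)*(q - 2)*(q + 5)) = q^2 - 25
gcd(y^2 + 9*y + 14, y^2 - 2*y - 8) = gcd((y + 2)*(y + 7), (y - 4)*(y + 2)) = y + 2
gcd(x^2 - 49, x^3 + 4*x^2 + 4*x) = 1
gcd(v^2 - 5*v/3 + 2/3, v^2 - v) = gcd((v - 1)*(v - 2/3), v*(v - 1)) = v - 1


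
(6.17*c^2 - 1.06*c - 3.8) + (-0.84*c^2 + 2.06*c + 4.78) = 5.33*c^2 + 1.0*c + 0.98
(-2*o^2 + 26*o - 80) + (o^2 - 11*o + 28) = -o^2 + 15*o - 52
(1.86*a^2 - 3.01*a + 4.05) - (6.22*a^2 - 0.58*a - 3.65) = -4.36*a^2 - 2.43*a + 7.7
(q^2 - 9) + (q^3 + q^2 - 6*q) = q^3 + 2*q^2 - 6*q - 9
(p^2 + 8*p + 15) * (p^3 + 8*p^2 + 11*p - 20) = p^5 + 16*p^4 + 90*p^3 + 188*p^2 + 5*p - 300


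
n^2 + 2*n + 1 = (n + 1)^2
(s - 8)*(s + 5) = s^2 - 3*s - 40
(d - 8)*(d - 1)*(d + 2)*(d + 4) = d^4 - 3*d^3 - 38*d^2 - 24*d + 64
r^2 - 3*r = r*(r - 3)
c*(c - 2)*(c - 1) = c^3 - 3*c^2 + 2*c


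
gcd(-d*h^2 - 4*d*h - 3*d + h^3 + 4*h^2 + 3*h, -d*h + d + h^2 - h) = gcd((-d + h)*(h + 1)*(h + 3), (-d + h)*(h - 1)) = d - h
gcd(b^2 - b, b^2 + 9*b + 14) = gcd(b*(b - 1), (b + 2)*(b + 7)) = 1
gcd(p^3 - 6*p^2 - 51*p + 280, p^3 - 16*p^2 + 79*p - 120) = p^2 - 13*p + 40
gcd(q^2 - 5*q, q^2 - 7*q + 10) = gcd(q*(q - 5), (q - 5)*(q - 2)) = q - 5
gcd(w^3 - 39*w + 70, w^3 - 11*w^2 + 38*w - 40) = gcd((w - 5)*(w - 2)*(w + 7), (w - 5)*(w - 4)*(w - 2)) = w^2 - 7*w + 10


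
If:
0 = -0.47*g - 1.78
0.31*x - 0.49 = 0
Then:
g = -3.79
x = 1.58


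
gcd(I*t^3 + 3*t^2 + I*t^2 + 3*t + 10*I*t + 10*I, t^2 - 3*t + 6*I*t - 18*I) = 1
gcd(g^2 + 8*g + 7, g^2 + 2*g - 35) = g + 7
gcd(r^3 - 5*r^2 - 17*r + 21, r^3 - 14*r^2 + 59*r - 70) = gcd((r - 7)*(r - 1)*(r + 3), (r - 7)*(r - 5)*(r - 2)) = r - 7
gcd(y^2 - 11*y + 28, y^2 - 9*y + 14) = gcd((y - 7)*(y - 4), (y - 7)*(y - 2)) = y - 7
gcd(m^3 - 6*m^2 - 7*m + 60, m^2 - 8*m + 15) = m - 5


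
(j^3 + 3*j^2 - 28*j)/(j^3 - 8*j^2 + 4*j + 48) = j*(j + 7)/(j^2 - 4*j - 12)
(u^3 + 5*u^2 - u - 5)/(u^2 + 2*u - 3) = (u^2 + 6*u + 5)/(u + 3)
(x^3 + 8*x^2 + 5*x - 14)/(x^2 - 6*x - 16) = (x^2 + 6*x - 7)/(x - 8)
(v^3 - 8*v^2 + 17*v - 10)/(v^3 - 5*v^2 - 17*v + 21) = (v^2 - 7*v + 10)/(v^2 - 4*v - 21)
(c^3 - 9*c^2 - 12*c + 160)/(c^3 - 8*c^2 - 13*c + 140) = (c - 8)/(c - 7)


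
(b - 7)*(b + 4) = b^2 - 3*b - 28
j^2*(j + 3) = j^3 + 3*j^2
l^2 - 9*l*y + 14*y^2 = (l - 7*y)*(l - 2*y)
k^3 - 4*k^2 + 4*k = k*(k - 2)^2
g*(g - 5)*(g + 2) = g^3 - 3*g^2 - 10*g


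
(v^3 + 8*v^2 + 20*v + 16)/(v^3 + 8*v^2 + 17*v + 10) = (v^2 + 6*v + 8)/(v^2 + 6*v + 5)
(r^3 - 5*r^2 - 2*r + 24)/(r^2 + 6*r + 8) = (r^2 - 7*r + 12)/(r + 4)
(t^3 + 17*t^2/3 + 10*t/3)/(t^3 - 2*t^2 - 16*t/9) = 3*(t + 5)/(3*t - 8)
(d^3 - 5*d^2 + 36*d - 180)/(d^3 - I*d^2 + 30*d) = (d^2 + d*(-5 + 6*I) - 30*I)/(d*(d + 5*I))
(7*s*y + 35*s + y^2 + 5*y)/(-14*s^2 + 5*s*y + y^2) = (y + 5)/(-2*s + y)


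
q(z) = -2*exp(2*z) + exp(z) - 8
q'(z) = -4*exp(2*z) + exp(z)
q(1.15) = -24.79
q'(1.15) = -36.74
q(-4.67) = -7.99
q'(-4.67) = 0.01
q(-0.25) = -8.43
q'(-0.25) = -1.65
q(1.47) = -41.48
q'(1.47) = -71.31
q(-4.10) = -7.98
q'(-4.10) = 0.02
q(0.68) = -13.82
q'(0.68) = -13.61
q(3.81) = -4039.97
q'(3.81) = -8109.10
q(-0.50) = -8.13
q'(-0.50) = -0.86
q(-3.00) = -7.96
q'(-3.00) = 0.04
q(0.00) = -9.00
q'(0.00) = -3.00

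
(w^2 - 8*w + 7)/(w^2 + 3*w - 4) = (w - 7)/(w + 4)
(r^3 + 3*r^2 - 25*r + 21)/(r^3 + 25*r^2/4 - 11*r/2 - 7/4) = 4*(r - 3)/(4*r + 1)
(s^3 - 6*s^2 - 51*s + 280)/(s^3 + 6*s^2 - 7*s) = (s^2 - 13*s + 40)/(s*(s - 1))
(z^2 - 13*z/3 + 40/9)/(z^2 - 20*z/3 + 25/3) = (z - 8/3)/(z - 5)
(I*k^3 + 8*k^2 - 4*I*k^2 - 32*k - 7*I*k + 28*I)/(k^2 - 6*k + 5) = (I*k^3 + 4*k^2*(2 - I) - k*(32 + 7*I) + 28*I)/(k^2 - 6*k + 5)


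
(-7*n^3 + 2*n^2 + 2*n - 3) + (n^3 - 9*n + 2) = -6*n^3 + 2*n^2 - 7*n - 1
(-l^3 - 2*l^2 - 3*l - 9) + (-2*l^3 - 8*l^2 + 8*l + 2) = -3*l^3 - 10*l^2 + 5*l - 7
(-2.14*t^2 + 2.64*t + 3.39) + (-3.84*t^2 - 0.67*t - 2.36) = -5.98*t^2 + 1.97*t + 1.03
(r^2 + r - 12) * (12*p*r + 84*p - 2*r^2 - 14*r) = 12*p*r^3 + 96*p*r^2 - 60*p*r - 1008*p - 2*r^4 - 16*r^3 + 10*r^2 + 168*r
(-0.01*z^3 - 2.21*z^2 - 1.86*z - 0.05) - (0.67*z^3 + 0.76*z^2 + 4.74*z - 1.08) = -0.68*z^3 - 2.97*z^2 - 6.6*z + 1.03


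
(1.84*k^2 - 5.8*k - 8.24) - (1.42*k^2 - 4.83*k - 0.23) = 0.42*k^2 - 0.97*k - 8.01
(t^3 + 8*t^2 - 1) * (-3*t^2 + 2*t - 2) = -3*t^5 - 22*t^4 + 14*t^3 - 13*t^2 - 2*t + 2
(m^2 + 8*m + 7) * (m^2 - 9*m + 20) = m^4 - m^3 - 45*m^2 + 97*m + 140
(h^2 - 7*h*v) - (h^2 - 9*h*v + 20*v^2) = 2*h*v - 20*v^2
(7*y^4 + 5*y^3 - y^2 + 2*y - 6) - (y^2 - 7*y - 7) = 7*y^4 + 5*y^3 - 2*y^2 + 9*y + 1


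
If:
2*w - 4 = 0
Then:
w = 2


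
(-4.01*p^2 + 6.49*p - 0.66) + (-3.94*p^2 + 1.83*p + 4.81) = -7.95*p^2 + 8.32*p + 4.15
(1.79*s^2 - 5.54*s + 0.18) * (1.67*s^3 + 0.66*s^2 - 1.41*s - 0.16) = 2.9893*s^5 - 8.0704*s^4 - 5.8797*s^3 + 7.6438*s^2 + 0.6326*s - 0.0288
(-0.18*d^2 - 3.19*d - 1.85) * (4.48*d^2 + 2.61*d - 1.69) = -0.8064*d^4 - 14.761*d^3 - 16.3097*d^2 + 0.5626*d + 3.1265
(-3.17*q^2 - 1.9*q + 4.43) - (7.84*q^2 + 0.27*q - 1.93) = -11.01*q^2 - 2.17*q + 6.36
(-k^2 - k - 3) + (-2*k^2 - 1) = -3*k^2 - k - 4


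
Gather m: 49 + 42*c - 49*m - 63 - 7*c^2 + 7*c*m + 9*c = -7*c^2 + 51*c + m*(7*c - 49) - 14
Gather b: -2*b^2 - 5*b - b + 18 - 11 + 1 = -2*b^2 - 6*b + 8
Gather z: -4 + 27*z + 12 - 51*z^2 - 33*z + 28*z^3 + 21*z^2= 28*z^3 - 30*z^2 - 6*z + 8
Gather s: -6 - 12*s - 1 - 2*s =-14*s - 7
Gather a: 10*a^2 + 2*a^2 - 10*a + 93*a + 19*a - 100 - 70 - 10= 12*a^2 + 102*a - 180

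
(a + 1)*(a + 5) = a^2 + 6*a + 5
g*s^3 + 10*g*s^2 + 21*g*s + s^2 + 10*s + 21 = (s + 3)*(s + 7)*(g*s + 1)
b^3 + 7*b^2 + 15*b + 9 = (b + 1)*(b + 3)^2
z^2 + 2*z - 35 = (z - 5)*(z + 7)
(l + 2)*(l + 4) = l^2 + 6*l + 8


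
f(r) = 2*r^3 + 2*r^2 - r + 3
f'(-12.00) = 815.00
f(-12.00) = -3153.00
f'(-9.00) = 449.00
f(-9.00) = -1284.00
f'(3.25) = 75.38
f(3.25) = 89.53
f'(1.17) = 11.89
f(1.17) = 7.77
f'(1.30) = 14.34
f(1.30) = 9.47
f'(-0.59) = -1.27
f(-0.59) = 3.88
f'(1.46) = 17.63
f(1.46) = 12.03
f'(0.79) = 5.90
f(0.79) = 4.44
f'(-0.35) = -1.66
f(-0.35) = 3.51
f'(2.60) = 49.96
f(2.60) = 49.07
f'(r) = 6*r^2 + 4*r - 1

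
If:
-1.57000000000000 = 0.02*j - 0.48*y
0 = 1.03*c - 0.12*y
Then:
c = 0.116504854368932*y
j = 24.0*y - 78.5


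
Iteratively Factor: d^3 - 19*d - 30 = (d - 5)*(d^2 + 5*d + 6) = (d - 5)*(d + 3)*(d + 2)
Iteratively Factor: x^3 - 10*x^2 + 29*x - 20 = (x - 4)*(x^2 - 6*x + 5) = (x - 4)*(x - 1)*(x - 5)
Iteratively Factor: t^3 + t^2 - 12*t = (t - 3)*(t^2 + 4*t) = t*(t - 3)*(t + 4)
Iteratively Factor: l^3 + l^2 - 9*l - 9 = (l + 1)*(l^2 - 9) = (l + 1)*(l + 3)*(l - 3)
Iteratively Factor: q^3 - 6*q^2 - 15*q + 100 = (q + 4)*(q^2 - 10*q + 25) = (q - 5)*(q + 4)*(q - 5)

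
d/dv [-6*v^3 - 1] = -18*v^2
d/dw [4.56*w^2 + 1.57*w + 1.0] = 9.12*w + 1.57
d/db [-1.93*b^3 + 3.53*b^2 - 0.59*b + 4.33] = -5.79*b^2 + 7.06*b - 0.59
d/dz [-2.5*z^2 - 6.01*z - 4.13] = -5.0*z - 6.01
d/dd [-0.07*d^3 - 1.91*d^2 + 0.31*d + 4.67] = -0.21*d^2 - 3.82*d + 0.31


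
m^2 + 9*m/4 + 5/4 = (m + 1)*(m + 5/4)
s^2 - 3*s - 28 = (s - 7)*(s + 4)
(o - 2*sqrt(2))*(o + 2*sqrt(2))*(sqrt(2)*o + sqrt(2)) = sqrt(2)*o^3 + sqrt(2)*o^2 - 8*sqrt(2)*o - 8*sqrt(2)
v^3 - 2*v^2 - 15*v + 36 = (v - 3)^2*(v + 4)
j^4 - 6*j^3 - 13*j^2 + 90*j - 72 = (j - 6)*(j - 3)*(j - 1)*(j + 4)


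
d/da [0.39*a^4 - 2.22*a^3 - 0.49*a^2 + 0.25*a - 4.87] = 1.56*a^3 - 6.66*a^2 - 0.98*a + 0.25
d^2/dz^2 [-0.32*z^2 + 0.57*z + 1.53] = -0.640000000000000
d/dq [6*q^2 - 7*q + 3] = 12*q - 7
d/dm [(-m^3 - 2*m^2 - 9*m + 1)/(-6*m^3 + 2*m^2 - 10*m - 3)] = (-14*m^4 - 88*m^3 + 65*m^2 + 8*m + 37)/(36*m^6 - 24*m^5 + 124*m^4 - 4*m^3 + 88*m^2 + 60*m + 9)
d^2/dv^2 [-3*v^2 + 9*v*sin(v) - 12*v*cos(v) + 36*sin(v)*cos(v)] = -9*v*sin(v) + 12*v*cos(v) + 24*sin(v) - 72*sin(2*v) + 18*cos(v) - 6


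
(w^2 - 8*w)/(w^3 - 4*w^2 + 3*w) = (w - 8)/(w^2 - 4*w + 3)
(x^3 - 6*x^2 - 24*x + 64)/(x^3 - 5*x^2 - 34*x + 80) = (x + 4)/(x + 5)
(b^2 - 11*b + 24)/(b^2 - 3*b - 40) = (b - 3)/(b + 5)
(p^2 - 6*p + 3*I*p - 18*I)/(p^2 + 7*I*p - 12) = (p - 6)/(p + 4*I)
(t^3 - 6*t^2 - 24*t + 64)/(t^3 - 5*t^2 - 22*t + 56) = (t - 8)/(t - 7)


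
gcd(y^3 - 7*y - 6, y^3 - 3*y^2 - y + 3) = y^2 - 2*y - 3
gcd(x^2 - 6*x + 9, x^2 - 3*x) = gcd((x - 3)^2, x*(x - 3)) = x - 3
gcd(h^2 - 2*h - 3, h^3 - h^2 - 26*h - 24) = h + 1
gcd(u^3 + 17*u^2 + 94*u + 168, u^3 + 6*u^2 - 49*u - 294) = u^2 + 13*u + 42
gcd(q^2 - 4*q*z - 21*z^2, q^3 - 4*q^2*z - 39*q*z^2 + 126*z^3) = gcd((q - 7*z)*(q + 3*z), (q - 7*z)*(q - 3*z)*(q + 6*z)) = -q + 7*z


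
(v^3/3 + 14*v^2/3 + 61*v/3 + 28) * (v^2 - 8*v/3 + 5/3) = v^5/3 + 34*v^4/9 + 76*v^3/9 - 166*v^2/9 - 367*v/9 + 140/3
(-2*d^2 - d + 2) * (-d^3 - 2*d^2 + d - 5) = 2*d^5 + 5*d^4 - 2*d^3 + 5*d^2 + 7*d - 10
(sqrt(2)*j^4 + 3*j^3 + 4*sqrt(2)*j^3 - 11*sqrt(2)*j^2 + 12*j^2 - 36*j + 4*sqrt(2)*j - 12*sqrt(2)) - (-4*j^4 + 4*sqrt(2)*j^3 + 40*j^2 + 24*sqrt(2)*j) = sqrt(2)*j^4 + 4*j^4 + 3*j^3 - 28*j^2 - 11*sqrt(2)*j^2 - 36*j - 20*sqrt(2)*j - 12*sqrt(2)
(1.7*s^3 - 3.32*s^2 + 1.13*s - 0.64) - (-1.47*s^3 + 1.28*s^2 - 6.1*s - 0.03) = 3.17*s^3 - 4.6*s^2 + 7.23*s - 0.61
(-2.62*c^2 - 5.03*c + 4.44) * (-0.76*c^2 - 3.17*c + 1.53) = 1.9912*c^4 + 12.1282*c^3 + 8.5621*c^2 - 21.7707*c + 6.7932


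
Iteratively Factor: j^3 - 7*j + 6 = (j - 1)*(j^2 + j - 6) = (j - 2)*(j - 1)*(j + 3)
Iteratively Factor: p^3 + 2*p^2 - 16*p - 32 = (p + 4)*(p^2 - 2*p - 8) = (p + 2)*(p + 4)*(p - 4)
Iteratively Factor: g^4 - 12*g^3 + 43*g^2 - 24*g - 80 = (g + 1)*(g^3 - 13*g^2 + 56*g - 80) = (g - 4)*(g + 1)*(g^2 - 9*g + 20) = (g - 5)*(g - 4)*(g + 1)*(g - 4)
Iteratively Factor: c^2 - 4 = (c + 2)*(c - 2)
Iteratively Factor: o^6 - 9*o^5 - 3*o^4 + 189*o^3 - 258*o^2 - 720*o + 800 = (o - 4)*(o^5 - 5*o^4 - 23*o^3 + 97*o^2 + 130*o - 200) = (o - 4)*(o - 1)*(o^4 - 4*o^3 - 27*o^2 + 70*o + 200) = (o - 5)*(o - 4)*(o - 1)*(o^3 + o^2 - 22*o - 40) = (o - 5)^2*(o - 4)*(o - 1)*(o^2 + 6*o + 8) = (o - 5)^2*(o - 4)*(o - 1)*(o + 2)*(o + 4)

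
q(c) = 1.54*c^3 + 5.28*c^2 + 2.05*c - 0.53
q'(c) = 4.62*c^2 + 10.56*c + 2.05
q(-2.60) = 2.77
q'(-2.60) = 5.83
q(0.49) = 1.92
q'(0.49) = 8.33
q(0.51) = 2.09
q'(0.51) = 8.64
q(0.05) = -0.41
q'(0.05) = 2.59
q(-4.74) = -55.62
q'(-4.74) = 55.80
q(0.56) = 2.54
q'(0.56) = 9.41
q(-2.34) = 3.85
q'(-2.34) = 2.64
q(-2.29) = 3.97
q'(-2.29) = 2.10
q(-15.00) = -4040.78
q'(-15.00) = 883.15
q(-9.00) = -713.96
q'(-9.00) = 281.23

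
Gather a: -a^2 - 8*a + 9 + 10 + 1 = -a^2 - 8*a + 20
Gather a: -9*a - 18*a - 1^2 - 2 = -27*a - 3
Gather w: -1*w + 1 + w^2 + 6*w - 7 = w^2 + 5*w - 6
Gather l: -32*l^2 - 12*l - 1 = -32*l^2 - 12*l - 1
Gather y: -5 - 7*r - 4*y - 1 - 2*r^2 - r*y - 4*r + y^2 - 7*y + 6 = -2*r^2 - 11*r + y^2 + y*(-r - 11)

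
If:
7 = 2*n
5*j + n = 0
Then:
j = -7/10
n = 7/2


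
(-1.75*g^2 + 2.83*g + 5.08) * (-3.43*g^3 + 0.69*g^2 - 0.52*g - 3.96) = 6.0025*g^5 - 10.9144*g^4 - 14.5617*g^3 + 8.9636*g^2 - 13.8484*g - 20.1168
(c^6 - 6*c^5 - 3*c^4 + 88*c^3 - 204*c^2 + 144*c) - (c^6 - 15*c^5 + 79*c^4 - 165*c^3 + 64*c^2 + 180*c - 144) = 9*c^5 - 82*c^4 + 253*c^3 - 268*c^2 - 36*c + 144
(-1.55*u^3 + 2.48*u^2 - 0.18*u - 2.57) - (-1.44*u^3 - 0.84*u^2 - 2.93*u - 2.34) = -0.11*u^3 + 3.32*u^2 + 2.75*u - 0.23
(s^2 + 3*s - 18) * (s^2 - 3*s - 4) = s^4 - 31*s^2 + 42*s + 72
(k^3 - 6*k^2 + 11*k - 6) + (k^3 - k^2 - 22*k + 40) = 2*k^3 - 7*k^2 - 11*k + 34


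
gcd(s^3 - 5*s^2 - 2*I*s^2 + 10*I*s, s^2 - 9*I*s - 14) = s - 2*I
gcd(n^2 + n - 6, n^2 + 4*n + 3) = n + 3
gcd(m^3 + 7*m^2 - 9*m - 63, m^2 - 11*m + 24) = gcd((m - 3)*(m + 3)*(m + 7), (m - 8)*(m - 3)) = m - 3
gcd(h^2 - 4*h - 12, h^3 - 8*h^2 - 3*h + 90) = h - 6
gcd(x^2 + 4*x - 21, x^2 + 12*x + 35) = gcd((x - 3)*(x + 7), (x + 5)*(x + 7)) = x + 7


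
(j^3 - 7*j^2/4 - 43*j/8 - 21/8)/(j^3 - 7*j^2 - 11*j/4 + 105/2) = (4*j^2 + 7*j + 3)/(2*(2*j^2 - 7*j - 30))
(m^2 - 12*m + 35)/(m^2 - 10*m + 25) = (m - 7)/(m - 5)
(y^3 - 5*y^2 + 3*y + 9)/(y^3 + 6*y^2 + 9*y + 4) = (y^2 - 6*y + 9)/(y^2 + 5*y + 4)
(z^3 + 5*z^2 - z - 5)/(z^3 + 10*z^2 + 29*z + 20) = (z - 1)/(z + 4)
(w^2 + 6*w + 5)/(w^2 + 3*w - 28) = (w^2 + 6*w + 5)/(w^2 + 3*w - 28)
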